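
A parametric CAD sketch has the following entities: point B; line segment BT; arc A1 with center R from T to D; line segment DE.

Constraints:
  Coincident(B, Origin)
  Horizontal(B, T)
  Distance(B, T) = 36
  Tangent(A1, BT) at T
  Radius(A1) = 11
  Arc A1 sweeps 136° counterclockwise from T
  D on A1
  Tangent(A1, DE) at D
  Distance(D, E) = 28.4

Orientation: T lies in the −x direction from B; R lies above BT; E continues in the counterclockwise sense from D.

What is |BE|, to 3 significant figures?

62.2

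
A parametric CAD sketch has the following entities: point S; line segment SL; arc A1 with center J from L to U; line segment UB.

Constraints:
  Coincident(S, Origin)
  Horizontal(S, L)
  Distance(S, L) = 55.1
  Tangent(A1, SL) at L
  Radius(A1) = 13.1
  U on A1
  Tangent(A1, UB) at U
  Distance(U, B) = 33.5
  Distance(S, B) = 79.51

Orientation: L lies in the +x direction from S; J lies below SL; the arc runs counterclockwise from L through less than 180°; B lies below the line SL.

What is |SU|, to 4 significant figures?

48.83

S is at the origin; S and L share the same y with |SL| = 55.1 and L on the +x side, so L = (55.10, 0.000). Since A1 is tangent to SL there, JL ⟂ SL, so J = L + (0, -13.1) = (55.10, -13.10). Since JU ⟂ UB (tangency), |JB| = √(13.1² + 33.5²) = 35.97 regardless of where U sits on A1. So B lies on both circle(S, 79.51) and circle(J, 35.97); the below-SL intersection is B = (63.29, -48.13). U is the foot of the tangent from B: U = (44.31, -20.52).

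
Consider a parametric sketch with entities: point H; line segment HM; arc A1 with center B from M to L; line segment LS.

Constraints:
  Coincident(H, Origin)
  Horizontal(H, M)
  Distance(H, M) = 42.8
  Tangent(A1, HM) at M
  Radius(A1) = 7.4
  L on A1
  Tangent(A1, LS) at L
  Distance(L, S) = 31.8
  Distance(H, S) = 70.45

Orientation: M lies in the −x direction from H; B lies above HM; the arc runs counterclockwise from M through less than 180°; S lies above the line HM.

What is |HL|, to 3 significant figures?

40.0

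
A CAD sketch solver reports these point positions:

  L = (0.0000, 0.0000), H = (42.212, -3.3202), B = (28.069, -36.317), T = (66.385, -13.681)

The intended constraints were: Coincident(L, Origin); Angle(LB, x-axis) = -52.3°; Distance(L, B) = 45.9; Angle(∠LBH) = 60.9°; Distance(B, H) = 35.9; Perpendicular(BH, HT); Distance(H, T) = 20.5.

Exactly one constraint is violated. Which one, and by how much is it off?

Distance(H, T) = 20.5 — off by 5.80.

L = (0.00, 0.00) ✓; LB at -52.30° ✓; |LB| = 45.90 ✓; ∠LBH = 60.90° ✓; |BH| = 35.90 ✓; ∠(BH, HT) = 90.00° ✓; |HT| = 26.30 ✗.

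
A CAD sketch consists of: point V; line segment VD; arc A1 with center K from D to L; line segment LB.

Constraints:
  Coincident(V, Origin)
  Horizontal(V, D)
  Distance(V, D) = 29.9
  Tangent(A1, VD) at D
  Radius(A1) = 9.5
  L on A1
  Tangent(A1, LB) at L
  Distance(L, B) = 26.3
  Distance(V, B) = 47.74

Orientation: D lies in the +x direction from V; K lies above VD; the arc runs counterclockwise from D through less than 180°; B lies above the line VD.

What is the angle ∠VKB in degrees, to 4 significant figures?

107.0°

Checks: |KL| = 9.500 ✓; ∠(KL, LB) = 90.00° ✓; |LB| = 26.30 ✓; |VB| = 47.74 ✓.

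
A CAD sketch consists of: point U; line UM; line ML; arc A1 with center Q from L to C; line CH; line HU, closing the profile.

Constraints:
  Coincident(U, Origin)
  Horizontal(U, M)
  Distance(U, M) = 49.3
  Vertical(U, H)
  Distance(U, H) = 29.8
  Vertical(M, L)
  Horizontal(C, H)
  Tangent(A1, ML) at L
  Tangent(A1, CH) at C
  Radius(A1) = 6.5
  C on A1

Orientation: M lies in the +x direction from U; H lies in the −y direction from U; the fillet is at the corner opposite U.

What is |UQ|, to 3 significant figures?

48.7

U is at the origin; UM is horizontal with |UM| = 49.3 and M on the +x side, so M = (49.3, 0.00). U and H share the same x with |UH| = 29.8 and H on the −y side, so H = (0.00, -29.8). The virtual corner opposite U is at (49.3, -29.8). Tangency of A1 to ML means the radius QL is perpendicular to ML and the tangent condition forces QC to be normal to CH, with radius 6.5, so the center Q sits 6.5 in from both sides at Q = (42.8, -23.3). Then |UQ| = |Q − U| = 48.7.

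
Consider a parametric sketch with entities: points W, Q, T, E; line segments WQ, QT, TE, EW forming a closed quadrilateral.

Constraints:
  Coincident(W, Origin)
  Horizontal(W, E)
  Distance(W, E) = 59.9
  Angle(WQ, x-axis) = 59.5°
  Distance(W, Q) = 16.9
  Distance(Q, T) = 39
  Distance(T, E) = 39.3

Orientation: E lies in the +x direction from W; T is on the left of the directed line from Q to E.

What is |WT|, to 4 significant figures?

54.50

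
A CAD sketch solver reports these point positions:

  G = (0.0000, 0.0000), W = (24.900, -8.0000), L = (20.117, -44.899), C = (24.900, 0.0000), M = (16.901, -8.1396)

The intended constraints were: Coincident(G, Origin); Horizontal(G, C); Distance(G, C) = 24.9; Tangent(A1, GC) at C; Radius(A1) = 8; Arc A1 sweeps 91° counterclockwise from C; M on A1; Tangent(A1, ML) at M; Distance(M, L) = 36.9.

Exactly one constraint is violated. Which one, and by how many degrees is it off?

Tangent(A1, ML) at M — off by 4.00°.

G = (0.00, 0.00) ✓; G.y = 0.00, C.y = 0.00 ✓; |GC| = 24.90 ✓; ∠(WC, CG) = 90.00° ✓; |WC| = 8.000 ✓; bearing(W→M) − bearing(W→C) = 91.00° ✓; |WM| = 8.000 ✓; ∠(WM, ML) = 86.00° ✗; |ML| = 36.90 ✓.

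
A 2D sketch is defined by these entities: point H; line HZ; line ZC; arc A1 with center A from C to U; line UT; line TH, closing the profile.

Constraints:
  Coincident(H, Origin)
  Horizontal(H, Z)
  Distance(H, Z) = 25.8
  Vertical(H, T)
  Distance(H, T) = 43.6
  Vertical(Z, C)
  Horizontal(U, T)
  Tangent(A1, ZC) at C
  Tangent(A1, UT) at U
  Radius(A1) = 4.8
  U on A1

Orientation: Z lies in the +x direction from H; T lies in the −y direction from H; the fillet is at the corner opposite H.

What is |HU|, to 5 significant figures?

48.394

The virtual corner opposite H is at (25.800, -43.600). A1 meets ZC tangentially, so AC is at right angles to ZC and A1 meets UT tangentially, so AU is at right angles to UT, with radius 4.8, so the center A sits 4.8 in from both sides at A = (21.000, -38.800). That places the tangent points at C = (25.800, -38.800) on ZC and U = (21.000, -43.600) on UT. Then |HU| = |U − H| = 48.394.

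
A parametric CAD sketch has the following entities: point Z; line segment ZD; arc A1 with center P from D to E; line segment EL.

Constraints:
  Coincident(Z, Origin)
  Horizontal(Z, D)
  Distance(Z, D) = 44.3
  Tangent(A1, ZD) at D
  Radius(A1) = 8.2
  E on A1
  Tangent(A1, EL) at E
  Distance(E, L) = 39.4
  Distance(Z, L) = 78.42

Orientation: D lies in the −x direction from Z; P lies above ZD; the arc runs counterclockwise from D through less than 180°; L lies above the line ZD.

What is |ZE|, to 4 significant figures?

40.95

Checks: |PE| = 8.200 ✓; ∠(PE, EL) = 90.00° ✓; |EL| = 39.40 ✓; |ZL| = 78.42 ✓.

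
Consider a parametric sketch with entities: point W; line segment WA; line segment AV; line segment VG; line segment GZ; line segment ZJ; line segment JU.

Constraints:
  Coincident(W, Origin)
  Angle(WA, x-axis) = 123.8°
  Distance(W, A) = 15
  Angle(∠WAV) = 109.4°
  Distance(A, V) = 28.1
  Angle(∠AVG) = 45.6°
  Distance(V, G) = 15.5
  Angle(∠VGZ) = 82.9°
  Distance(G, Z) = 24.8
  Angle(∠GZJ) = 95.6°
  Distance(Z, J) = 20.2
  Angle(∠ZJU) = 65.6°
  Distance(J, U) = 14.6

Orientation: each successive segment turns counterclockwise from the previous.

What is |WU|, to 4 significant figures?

34.75

∠GZJ = 95.6° gives ZJ at 150.3° from the x-axis; with |ZJ| = 20.2, J = (-29.72, 30.09). ∠ZJU = 65.6° gives JU at -95.30° from the x-axis; with |JU| = 14.6, U = (-31.07, 15.56). Then |WU| = |U − W| = 34.75.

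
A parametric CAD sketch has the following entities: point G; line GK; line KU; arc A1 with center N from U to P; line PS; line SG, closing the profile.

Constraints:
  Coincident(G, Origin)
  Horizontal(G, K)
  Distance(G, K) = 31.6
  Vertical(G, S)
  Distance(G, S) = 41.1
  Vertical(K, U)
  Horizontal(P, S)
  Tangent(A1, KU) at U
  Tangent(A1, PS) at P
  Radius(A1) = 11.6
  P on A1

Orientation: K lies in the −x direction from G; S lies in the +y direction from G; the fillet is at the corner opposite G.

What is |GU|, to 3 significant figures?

43.2

G is at the origin; G and K share the same y with |GK| = 31.6 and K on the −x side, so K = (-31.6, 0.00). G and S share the same x with |GS| = 41.1 and S on the +y side, so S = (0.00, 41.1). The virtual corner opposite G is at (-31.6, 41.1). A1 meets KU tangentially, so NU is at right angles to KU and since A1 is tangent to PS there, NP ⟂ PS, with radius 11.6, so the center N sits 11.6 in from both sides at N = (-20.0, 29.5). That places the tangent points at U = (-31.6, 29.5) on KU and P = (-20.0, 41.1) on PS. Then |GU| = |U − G| = 43.2.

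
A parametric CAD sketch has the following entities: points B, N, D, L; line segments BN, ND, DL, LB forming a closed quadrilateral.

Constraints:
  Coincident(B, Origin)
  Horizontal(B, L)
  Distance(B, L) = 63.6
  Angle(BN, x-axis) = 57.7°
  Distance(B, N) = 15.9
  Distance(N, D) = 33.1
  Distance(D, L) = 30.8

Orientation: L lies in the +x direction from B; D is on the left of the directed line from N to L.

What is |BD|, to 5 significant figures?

45.741

Checks: |BL| = 63.60 ✓; |BN| = 15.90 ✓; |ND| = 33.10 ✓; |DL| = 30.80 ✓.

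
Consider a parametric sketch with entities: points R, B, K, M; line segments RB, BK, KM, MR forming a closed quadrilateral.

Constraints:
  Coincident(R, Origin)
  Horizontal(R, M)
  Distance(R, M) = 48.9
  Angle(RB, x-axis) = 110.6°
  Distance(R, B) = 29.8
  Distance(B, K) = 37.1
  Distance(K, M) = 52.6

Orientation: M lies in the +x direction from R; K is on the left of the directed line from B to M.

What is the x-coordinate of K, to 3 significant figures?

22.3

R is at the origin; RM is horizontal with |RM| = 48.9 and M in +x, so M = (48.9, 0). RB runs at 110.6° with |RB| = 29.8, so B = (-10.5, 27.9). K is determined by |BK| = 37.1 and |KM| = 52.6 together: it lies at the intersection of circle(B, 37.1) and circle(M, 52.6). With |BM| = 65.6, the foot of the radical line on BM is 22.2 from B and the perpendicular offset is √(37.1² − 22.2²) = 29.7. Taking the left-of-BM solution: K = (22.3, 45.4).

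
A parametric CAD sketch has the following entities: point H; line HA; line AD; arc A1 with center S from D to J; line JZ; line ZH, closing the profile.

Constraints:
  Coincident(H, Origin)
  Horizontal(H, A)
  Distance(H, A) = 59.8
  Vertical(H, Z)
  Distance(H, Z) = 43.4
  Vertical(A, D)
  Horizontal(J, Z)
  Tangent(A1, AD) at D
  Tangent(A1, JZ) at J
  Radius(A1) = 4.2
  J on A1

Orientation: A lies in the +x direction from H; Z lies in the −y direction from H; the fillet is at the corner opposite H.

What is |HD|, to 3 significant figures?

71.5

H is at the origin; H and A share the same y with |HA| = 59.8 and A on the +x side, so A = (59.8, 0.00). H and Z share the same x with |HZ| = 43.4 and Z on the −y side, so Z = (0.00, -43.4). The virtual corner opposite H is at (59.8, -43.4). The tangent condition forces SD to be normal to AD and since A1 is tangent to JZ there, SJ ⟂ JZ, with radius 4.2, so the center S sits 4.2 in from both sides at S = (55.6, -39.2). That places the tangent points at D = (59.8, -39.2) on AD and J = (55.6, -43.4) on JZ. Then |HD| = |D − H| = 71.5.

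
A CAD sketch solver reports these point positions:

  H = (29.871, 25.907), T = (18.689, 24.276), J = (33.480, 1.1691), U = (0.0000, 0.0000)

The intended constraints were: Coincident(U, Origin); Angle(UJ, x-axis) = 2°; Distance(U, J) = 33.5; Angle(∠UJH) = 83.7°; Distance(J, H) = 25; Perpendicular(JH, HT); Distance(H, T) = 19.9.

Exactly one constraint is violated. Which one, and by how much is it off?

Distance(H, T) = 19.9 — off by 8.60.

U = (0.00, 0.00) ✓; UJ at 2.000° ✓; |UJ| = 33.50 ✓; ∠UJH = 83.70° ✓; |JH| = 25.00 ✓; ∠(JH, HT) = 90.00° ✓; |HT| = 11.30 ✗.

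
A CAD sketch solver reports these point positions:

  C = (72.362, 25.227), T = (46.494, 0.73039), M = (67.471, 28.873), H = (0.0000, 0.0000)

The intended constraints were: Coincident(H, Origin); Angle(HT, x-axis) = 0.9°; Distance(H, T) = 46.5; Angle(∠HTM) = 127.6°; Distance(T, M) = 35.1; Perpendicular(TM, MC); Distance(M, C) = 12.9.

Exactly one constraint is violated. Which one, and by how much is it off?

Distance(M, C) = 12.9 — off by 6.80.

H = (0.00, 0.00) ✓; HT at 0.9000° ✓; |HT| = 46.50 ✓; ∠HTM = 127.6° ✓; |TM| = 35.10 ✓; ∠(TM, MC) = 90.00° ✓; |MC| = 6.100 ✗.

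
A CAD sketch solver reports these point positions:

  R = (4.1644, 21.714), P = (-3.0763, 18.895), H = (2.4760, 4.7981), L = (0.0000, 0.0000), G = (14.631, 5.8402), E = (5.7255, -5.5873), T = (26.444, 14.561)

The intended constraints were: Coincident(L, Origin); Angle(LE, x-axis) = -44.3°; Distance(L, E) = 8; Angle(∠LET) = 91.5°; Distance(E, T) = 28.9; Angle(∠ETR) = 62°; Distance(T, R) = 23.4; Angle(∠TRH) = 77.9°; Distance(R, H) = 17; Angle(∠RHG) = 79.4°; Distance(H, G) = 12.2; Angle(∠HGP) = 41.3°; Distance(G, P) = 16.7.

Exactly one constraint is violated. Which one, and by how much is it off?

Distance(G, P) = 16.7 — off by 5.30.

L = (0.00, 0.00) ✓; LE at -44.30° ✓; |LE| = 8.000 ✓; ∠LET = 91.50° ✓; |ET| = 28.90 ✓; ∠ETR = 62.00° ✓; |TR| = 23.40 ✓; ∠TRH = 77.90° ✓; |RH| = 17.00 ✓; ∠RHG = 79.40° ✓; |HG| = 12.20 ✓; ∠HGP = 41.30° ✓; |GP| = 22.00 ✗.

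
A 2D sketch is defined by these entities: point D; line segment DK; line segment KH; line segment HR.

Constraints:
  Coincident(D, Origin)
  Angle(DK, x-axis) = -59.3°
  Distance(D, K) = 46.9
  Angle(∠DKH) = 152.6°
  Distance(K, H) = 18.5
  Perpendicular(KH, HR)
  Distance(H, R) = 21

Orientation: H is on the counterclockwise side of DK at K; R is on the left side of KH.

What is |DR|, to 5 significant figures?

60.141

D is at the origin; DK runs at -59.3° with length 46.9, so K = 46.9·(cos -59.3°, sin -59.3°) = (23.944, -40.327). ∠DKH = 152.6°, so KH runs at -59.3° + (180° − 152.6°) = -31.900° from the x-axis; with |KH| = 18.5, H = K + 18.5·(cos -31.900°, sin -31.900°) = (39.650, -50.103). KH ⟂ HR; with |HR| = 21.0 on the left of KH, R = H + 21.0·(0.52844, 0.84897) = (50.748, -32.275). Then |DR| = |R − D| = 60.141.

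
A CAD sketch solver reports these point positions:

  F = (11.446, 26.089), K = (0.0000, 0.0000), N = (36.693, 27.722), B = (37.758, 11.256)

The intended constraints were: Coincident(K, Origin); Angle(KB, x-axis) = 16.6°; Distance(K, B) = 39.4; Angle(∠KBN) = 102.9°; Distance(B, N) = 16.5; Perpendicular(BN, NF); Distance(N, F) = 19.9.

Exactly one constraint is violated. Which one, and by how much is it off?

Distance(N, F) = 19.9 — off by 5.40.

K = (0.00, 0.00) ✓; KB at 16.60° ✓; |KB| = 39.40 ✓; ∠KBN = 102.9° ✓; |BN| = 16.50 ✓; ∠(BN, NF) = 90.00° ✓; |NF| = 25.30 ✗.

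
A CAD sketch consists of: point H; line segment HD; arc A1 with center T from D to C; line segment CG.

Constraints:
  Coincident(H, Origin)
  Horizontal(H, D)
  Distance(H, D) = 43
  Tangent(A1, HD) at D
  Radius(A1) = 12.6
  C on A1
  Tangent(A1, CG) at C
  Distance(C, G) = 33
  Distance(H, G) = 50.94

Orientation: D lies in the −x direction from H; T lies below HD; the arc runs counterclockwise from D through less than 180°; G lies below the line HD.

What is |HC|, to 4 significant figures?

55.80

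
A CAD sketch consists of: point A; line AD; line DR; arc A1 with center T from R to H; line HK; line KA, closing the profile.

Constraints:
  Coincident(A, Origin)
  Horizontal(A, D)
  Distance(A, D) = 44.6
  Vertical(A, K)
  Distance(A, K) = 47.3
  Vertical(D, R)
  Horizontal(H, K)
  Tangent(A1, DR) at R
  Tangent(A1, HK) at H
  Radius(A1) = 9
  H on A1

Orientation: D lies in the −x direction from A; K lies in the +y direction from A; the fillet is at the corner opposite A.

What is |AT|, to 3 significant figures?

52.3

A is at the origin; A and D share the same y with |AD| = 44.6 and D on the −x side, so D = (-44.6, 0.00). A and K share the same x with |AK| = 47.3 and K on the +y side, so K = (0.00, 47.3). The virtual corner opposite A is at (-44.6, 47.3). Tangency of A1 to DR means the radius TR is perpendicular to DR and since A1 is tangent to HK there, TH ⟂ HK, with radius 9.0, so the center T sits 9.0 in from both sides at T = (-35.6, 38.3). Then |AT| = |T − A| = 52.3.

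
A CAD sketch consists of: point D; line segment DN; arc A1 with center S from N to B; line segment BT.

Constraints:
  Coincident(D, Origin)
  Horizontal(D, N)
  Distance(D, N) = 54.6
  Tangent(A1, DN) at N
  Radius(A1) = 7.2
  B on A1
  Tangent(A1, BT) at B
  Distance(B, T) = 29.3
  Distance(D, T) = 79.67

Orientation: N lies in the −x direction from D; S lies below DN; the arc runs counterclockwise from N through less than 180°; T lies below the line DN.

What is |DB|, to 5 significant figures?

61.266

Checks: ∠(SN, ND) = 90.00° ✓; |SB| = 7.200 ✓; ∠(SB, BT) = 90.00° ✓; |BT| = 29.30 ✓; |DT| = 79.67 ✓.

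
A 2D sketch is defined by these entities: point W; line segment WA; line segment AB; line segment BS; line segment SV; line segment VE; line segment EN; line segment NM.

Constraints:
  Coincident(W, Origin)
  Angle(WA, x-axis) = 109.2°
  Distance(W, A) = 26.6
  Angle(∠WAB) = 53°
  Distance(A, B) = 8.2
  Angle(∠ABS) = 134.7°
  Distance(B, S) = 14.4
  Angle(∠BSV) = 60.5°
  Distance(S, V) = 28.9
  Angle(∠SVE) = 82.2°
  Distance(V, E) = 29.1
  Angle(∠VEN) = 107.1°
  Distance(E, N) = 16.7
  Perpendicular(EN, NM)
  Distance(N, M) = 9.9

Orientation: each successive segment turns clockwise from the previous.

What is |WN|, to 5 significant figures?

41.679

W is at the origin; WA runs at 109.2° with length 26.6, so A = (-8.7479, 25.120). ∠WAB = 53.0° gives AB at -17.800° from the x-axis; with |AB| = 8.2, B = (-0.94039, 22.614). ∠ABS = 134.7° gives BS at -63.100° from the x-axis; with |BS| = 14.4, S = (5.5747, 9.7718). ∠BSV = 60.5° gives SV at 177.40° from the x-axis; with |SV| = 28.9, V = (-23.296, 11.083). ∠SVE = 82.2° gives VE at 79.600° from the x-axis; with |VE| = 29.1, E = (-18.042, 39.705). ∠VEN = 107.1° gives EN at 6.7000° from the x-axis; with |EN| = 16.7, N = (-1.4565, 41.653). Then |WN| = |N − W| = 41.679.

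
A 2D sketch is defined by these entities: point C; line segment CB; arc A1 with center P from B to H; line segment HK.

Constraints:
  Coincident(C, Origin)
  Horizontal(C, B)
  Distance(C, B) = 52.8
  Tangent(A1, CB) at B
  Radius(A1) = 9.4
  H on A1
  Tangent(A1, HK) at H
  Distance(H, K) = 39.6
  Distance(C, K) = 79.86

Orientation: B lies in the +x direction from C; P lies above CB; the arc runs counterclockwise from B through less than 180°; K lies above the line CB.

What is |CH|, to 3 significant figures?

62.9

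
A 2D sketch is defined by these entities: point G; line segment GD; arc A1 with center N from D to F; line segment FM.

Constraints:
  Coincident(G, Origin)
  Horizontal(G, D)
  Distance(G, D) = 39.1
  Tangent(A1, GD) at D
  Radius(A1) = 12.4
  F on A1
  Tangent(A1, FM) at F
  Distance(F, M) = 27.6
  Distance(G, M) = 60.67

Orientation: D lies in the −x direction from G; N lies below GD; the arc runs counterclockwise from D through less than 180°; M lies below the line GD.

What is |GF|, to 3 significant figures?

53.4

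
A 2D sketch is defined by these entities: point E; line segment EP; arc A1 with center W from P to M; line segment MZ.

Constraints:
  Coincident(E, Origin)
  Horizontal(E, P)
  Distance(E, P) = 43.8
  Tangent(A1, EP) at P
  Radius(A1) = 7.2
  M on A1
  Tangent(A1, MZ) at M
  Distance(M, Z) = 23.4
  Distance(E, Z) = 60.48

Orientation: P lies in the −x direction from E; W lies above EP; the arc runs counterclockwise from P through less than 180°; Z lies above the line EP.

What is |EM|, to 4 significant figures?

39.84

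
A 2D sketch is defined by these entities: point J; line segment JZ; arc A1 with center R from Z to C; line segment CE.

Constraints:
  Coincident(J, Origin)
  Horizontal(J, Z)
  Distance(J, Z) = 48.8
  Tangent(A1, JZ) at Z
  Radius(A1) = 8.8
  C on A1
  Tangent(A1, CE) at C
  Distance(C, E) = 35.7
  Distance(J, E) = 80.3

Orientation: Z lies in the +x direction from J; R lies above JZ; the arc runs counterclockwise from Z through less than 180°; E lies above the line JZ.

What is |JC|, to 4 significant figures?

57.21

Checks: J = (0.00, 0.00) ✓; |RC| = 8.800 ✓; ∠(RC, CE) = 90.00° ✓; |CE| = 35.70 ✓; |JE| = 80.30 ✓.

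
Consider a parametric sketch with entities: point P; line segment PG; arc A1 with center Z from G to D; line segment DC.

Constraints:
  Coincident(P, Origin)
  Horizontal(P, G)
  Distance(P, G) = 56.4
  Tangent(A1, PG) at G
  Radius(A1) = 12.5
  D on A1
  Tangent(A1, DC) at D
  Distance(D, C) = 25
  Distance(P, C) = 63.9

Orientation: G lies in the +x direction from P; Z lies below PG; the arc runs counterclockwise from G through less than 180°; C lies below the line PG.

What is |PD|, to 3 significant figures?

46.8

P is at the origin; PG is horizontal with |PG| = 56.4 and G on the +x side, so G = (56.4, 0.00). Since A1 is tangent to PG there, ZG ⟂ PG, so Z = G + (0, -12.5) = (56.4, -12.5). Since ZD ⟂ DC (tangency), |ZC| = √(12.5² + 25.0²) = 28.0 regardless of where D sits on A1. So C lies on both circle(P, 63.9) and circle(Z, 28.0); the below-PG intersection is C = (50.1, -39.7). D is the foot of the tangent from C: D = (44.2, -15.4).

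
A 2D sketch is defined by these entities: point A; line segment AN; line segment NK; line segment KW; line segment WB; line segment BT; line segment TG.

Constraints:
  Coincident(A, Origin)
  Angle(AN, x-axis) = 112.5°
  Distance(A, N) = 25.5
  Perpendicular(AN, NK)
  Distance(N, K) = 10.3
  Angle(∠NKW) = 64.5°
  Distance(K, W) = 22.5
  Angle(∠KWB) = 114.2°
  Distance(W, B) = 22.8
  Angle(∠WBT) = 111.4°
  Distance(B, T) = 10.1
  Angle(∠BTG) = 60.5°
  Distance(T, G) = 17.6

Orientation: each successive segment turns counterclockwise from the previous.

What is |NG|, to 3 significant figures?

15.6

∠WBT = 111.4° gives BT at 92.4° from the x-axis; with |BT| = 10.1, T = (17.9, 23.9). ∠BTG = 60.5° gives TG at -148° from the x-axis; with |TG| = 17.6, G = (2.94, 14.6). Then |NG| = |G − N| = 15.6.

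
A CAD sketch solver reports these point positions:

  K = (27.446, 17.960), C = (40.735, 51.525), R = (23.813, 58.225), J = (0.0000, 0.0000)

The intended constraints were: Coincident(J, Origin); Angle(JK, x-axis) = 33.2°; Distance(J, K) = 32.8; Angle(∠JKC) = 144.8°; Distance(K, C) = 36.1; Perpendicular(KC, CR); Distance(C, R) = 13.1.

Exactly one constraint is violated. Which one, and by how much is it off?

Distance(C, R) = 13.1 — off by 5.10.

J = (0.00, 0.00) ✓; JK at 33.20° ✓; |JK| = 32.80 ✓; ∠JKC = 144.8° ✓; |KC| = 36.10 ✓; ∠(KC, CR) = 90.00° ✓; |CR| = 18.20 ✗.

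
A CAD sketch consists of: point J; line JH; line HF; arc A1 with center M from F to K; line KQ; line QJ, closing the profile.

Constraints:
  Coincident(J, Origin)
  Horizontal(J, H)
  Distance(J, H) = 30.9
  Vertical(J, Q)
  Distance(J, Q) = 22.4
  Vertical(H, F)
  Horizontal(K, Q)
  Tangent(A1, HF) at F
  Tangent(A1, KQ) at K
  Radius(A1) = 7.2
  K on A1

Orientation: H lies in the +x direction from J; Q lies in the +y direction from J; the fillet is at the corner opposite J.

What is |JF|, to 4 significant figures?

34.44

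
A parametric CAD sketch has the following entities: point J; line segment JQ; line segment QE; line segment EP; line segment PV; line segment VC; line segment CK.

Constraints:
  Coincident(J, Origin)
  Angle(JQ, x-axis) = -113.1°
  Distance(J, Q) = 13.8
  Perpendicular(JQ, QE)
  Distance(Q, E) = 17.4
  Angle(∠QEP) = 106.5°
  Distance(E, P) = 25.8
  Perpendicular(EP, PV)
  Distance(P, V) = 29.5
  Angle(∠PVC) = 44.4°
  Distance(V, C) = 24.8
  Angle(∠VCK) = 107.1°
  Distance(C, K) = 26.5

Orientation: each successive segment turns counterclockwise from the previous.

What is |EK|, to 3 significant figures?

24.0

∠PVC = 44.4° gives VC at -84.0° from the x-axis; with |VC| = 24.8, C = (6.90, -5.50). ∠VCK = 107.1° gives CK at -11.1° from the x-axis; with |CK| = 26.5, K = (32.9, -10.6). Then |EK| = |K − E| = 24.0.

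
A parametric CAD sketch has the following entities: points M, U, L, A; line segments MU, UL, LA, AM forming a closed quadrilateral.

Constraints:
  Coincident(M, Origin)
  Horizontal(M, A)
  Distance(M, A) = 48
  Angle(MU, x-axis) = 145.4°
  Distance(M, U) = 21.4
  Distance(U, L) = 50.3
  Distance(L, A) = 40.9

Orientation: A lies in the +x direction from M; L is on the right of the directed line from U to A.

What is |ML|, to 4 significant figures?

29.93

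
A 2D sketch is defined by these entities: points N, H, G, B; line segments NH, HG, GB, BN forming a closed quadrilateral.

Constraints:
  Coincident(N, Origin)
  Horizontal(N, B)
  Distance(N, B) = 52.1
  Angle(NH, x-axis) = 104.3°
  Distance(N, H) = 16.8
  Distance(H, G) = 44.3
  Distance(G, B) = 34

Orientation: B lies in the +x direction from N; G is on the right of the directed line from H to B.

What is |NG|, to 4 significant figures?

29.80

N is at the origin; N and B share the same y with |NB| = 52.1 and B in +x, so B = (52.1, 0). NH runs at 104.3° with |NH| = 16.8, so H = (-4.150, 16.28). G is determined by |HG| = 44.3 and |GB| = 34.0 together: it lies at the intersection of circle(H, 44.3) and circle(B, 34.0). With |HB| = 58.56, the foot of the radical line on HB is 36.17 from H and the perpendicular offset is √(44.3² − 36.17²) = 25.58. Taking the right-of-HB solution: G = (23.48, -18.35).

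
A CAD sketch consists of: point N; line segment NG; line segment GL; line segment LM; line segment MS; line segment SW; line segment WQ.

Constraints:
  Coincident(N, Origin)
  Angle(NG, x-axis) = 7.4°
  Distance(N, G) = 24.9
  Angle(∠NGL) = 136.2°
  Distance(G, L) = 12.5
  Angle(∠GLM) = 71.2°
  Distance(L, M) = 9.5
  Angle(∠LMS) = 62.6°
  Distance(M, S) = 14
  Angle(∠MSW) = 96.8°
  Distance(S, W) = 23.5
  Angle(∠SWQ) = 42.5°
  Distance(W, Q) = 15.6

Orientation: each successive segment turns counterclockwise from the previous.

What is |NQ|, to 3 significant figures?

39.5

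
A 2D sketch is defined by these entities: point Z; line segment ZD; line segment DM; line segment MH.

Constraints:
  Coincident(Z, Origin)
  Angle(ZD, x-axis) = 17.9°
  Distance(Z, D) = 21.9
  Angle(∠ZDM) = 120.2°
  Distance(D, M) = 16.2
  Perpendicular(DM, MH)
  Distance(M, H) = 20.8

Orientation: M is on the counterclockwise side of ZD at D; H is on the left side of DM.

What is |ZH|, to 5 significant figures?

27.280

Z is at the origin; ZD runs at 17.9° with length 21.9, so D = 21.9·(cos 17.9°, sin 17.9°) = (20.840, 6.7311). ∠ZDM = 120.2°, so DM runs at 17.9° + (180° − 120.2°) = 77.700° from the x-axis; with |DM| = 16.2, M = D + 16.2·(cos 77.700°, sin 77.700°) = (24.291, 22.559). DM is perpendicular to MH; with |MH| = 20.8 on the left of DM, H = M + 20.8·(-0.97705, 0.21303) = (3.9685, 26.990). Then |ZH| = |H − Z| = 27.280.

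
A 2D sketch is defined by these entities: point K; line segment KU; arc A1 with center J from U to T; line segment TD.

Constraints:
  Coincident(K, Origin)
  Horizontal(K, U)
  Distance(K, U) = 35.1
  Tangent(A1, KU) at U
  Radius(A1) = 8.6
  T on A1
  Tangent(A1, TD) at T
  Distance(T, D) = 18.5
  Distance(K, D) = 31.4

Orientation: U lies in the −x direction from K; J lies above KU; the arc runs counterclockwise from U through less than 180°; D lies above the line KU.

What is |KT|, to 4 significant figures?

27.58

Checks: |KU| = 35.10 ✓; ∠(JU, UK) = 90.00° ✓; |JT| = 8.600 ✓; ∠(JT, TD) = 90.00° ✓; |TD| = 18.50 ✓; |KD| = 31.40 ✓.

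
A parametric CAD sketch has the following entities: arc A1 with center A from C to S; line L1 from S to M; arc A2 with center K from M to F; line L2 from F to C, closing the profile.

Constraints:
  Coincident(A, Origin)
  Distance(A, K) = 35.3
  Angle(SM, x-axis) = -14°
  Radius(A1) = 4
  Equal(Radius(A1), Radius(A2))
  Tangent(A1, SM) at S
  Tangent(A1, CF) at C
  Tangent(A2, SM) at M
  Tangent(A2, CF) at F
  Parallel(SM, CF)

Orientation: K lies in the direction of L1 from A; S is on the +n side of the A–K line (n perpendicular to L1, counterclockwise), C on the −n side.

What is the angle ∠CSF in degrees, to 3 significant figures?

77.2°

The slot axis is L1's direction at -14.0°, so u = (cos -14.0°, sin -14.0°) = (0.970, -0.242) and n = (−sin -14.0°, cos -14.0°) = (0.242, 0.970). A is at the origin and K lies 35.3 along u from A, so K = 35.3·u = (34.3, -8.54). Tangency of A1 to both parallel lines with radius 4.0 puts S and C at A ± 4.0·n: S = (0.968, 3.88), C = (-0.968, -3.88). Equal radii place M and F the same way about K: M = K + 4.0·n = (35.2, -4.66), F = K − 4.0·n = (33.3, -12.4). Then cos ∠CSF = SC·SF / (|SC||SF|), giving 77.2°.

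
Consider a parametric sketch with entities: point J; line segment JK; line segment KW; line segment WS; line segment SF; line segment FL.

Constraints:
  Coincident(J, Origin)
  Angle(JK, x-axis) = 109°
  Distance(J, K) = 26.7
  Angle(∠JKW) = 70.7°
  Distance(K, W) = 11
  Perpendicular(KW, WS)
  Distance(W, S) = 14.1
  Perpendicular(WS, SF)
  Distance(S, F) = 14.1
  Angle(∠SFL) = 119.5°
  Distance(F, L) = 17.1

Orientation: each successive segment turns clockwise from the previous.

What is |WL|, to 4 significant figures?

22.53

J is at the origin; JK runs at 109.0° with length 26.7, so K = (-8.693, 25.25). ∠JKW = 70.7° gives KW at -0.3000° from the x-axis; with |KW| = 11.0, W = (2.307, 25.19). KW ⟂ WS, so WS runs at -90.30°; with |WS| = 14.1, S = (2.233, 11.09). WS ⟂ SF, so SF runs at 179.7°; with |SF| = 14.1, F = (-11.87, 11.16). ∠SFL = 119.5° gives FL at 119.2° from the x-axis; with |FL| = 17.1, L = (-20.21, 26.09). Then |WL| = |L − W| = 22.53.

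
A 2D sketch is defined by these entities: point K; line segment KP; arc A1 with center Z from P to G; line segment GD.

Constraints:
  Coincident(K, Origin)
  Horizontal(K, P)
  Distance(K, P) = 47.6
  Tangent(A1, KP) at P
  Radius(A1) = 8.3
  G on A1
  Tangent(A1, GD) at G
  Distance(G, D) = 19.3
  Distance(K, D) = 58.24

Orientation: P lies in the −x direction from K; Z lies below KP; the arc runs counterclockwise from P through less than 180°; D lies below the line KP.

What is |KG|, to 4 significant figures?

56.58

K is at the origin; K and P share the same y with |KP| = 47.6 and P on the −x side, so P = (-47.60, 0.000). A1 meets KP tangentially, so ZP is at right angles to KP, so Z = P + (0, -8.3) = (-47.60, -8.300). Since ZG ⟂ GD (tangency), |ZD| = √(8.3² + 19.3²) = 21.01 regardless of where G sits on A1. So D lies on both circle(K, 58.24) and circle(Z, 21.01); the below-KP intersection is D = (-50.44, -29.12). G is the foot of the tangent from D: G = (-55.60, -10.52).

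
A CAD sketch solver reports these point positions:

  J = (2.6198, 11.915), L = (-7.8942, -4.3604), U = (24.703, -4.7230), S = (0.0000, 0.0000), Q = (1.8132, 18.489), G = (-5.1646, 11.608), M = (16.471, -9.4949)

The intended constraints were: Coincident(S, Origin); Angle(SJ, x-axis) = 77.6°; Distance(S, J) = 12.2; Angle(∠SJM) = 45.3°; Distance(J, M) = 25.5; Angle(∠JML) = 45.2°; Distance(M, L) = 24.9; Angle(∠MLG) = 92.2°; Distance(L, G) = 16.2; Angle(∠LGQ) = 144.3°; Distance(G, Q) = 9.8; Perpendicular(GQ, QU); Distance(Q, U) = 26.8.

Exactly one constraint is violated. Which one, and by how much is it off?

Distance(Q, U) = 26.8 — off by 5.80.

S = (0.00, 0.00) ✓; SJ at 77.60° ✓; |SJ| = 12.20 ✓; ∠SJM = 45.30° ✓; |JM| = 25.50 ✓; ∠JML = 45.20° ✓; |ML| = 24.90 ✓; ∠MLG = 92.20° ✓; |LG| = 16.20 ✓; ∠LGQ = 144.3° ✓; |GQ| = 9.800 ✓; ∠(GQ, QU) = 90.00° ✓; |QU| = 32.60 ✗.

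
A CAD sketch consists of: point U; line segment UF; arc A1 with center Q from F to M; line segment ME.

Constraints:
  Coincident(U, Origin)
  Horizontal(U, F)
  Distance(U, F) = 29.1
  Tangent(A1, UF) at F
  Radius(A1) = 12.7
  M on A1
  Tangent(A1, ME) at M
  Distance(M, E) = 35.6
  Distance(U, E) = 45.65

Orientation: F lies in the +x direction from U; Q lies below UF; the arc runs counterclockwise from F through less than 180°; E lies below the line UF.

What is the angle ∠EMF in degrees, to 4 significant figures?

141.2°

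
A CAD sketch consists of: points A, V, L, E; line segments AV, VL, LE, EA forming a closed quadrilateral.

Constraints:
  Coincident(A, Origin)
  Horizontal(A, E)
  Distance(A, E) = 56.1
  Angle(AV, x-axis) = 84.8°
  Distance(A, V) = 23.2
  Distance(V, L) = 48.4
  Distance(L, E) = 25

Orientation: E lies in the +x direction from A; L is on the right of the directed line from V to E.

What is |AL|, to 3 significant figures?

36.9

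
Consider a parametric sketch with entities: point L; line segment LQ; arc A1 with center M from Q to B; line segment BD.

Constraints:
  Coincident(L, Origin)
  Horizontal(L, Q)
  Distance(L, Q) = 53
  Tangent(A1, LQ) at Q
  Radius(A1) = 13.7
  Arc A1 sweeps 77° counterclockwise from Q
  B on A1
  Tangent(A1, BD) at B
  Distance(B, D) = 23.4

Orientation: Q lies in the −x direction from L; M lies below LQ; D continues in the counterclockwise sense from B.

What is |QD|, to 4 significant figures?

38.25

L is at the origin; LQ is horizontal with |LQ| = 53.0 and Q on the −x side, so Q = (-53.00, 0.000). A1 meets LQ tangentially, so MQ is at right angles to LQ, so M = Q + (0, -13.7) = (-53.00, -13.70). On A1, Q sits at bearing 90° from M; a 77° counterclockwise sweep puts B at bearing 167°, so B = M + 13.7·(cos 167°, sin 167°) = (-66.35, -10.62). Tangency of A1 to BD means the radius MB is perpendicular to BD, so BD runs along (−sin 167°, cos 167°); with |BD| = 23.4, D = (-71.61, -33.42). Then |QD| = |D − Q| = 38.25.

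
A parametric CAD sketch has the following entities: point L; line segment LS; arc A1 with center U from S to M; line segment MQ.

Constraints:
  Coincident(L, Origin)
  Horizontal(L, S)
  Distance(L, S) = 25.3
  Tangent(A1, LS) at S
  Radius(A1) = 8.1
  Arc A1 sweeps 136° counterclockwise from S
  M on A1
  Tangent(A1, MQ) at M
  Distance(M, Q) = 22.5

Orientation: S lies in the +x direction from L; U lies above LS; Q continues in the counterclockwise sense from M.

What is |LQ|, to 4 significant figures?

33.03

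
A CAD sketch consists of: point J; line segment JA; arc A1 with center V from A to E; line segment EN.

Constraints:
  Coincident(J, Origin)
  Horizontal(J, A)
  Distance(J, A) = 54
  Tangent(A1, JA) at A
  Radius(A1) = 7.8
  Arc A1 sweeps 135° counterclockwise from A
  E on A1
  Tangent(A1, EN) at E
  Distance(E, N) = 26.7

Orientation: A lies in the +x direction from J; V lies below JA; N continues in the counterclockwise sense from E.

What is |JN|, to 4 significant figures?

74.66

On A1, A sits at bearing 90° from V; a 135° counterclockwise sweep puts E at bearing 225°, so E = V + 7.8·(cos 225°, sin 225°) = (48.48, -13.32). A1 meets EN tangentially, so VE is at right angles to EN, so EN runs along (−sin 225°, cos 225°); with |EN| = 26.7, N = (67.36, -32.20). Then |JN| = |N − J| = 74.66.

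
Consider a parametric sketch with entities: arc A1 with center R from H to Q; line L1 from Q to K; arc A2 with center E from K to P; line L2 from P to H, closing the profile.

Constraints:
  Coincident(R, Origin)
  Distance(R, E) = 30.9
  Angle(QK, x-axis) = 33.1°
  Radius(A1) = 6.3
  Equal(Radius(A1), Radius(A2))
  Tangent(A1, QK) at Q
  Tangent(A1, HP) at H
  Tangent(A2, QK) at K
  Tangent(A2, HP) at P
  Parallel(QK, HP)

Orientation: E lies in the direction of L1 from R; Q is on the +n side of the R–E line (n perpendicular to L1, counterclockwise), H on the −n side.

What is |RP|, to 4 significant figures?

31.54

Tangency of A1 to both parallel lines with radius 6.3 puts Q and H at R ± 6.3·n: Q = (-3.440, 5.278), H = (3.440, -5.278). Equal radii place K and P the same way about E: K = E + 6.3·n = (22.45, 22.15), P = E − 6.3·n = (29.33, 11.60). Then |RP| = |P − R| = 31.54.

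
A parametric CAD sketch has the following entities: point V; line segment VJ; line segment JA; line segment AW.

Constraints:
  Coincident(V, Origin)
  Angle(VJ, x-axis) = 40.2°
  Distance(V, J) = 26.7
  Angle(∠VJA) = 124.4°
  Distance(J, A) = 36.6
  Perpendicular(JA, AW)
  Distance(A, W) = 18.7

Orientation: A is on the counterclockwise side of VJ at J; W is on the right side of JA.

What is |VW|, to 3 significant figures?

65.8

V is at the origin; VJ runs at 40.2° with length 26.7, so J = 26.7·(cos 40.2°, sin 40.2°) = (20.4, 17.2). ∠VJA = 124.4°, so JA runs at 40.2° + (180° − 124.4°) = 95.8° from the x-axis; with |JA| = 36.6, A = J + 36.6·(cos 95.8°, sin 95.8°) = (16.7, 53.6). JA ⟂ AW; with |AW| = 18.7 on the right of JA, W = A + 18.7·(0.995, 0.101) = (35.3, 55.5). Then |VW| = |W − V| = 65.8.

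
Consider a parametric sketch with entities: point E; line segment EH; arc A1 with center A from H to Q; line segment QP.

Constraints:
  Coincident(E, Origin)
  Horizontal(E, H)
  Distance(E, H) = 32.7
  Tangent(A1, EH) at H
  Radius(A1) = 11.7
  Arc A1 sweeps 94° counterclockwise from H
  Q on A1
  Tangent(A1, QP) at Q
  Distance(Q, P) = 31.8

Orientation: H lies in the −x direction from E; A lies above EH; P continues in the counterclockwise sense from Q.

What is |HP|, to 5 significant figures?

45.237

On A1, H sits at bearing -90° from A; a 94° counterclockwise sweep puts Q at bearing 4°, so Q = A + 11.7·(cos 4°, sin 4°) = (-21.029, 12.516). The tangent condition forces AQ to be normal to QP, so QP runs along (−sin 4°, cos 4°); with |QP| = 31.8, P = (-23.247, 44.239). Then |HP| = |P − H| = 45.237.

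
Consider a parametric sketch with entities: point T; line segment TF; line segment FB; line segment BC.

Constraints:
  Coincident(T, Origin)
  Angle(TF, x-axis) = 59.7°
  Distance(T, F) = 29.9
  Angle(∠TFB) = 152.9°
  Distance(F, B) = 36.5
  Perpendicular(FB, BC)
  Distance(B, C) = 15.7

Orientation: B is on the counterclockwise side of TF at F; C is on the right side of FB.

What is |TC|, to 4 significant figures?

69.60

T is at the origin; TF runs at 59.7° with length 29.9, so F = 29.9·(cos 59.7°, sin 59.7°) = (15.09, 25.82). ∠TFB = 152.9°, so FB runs at 59.7° + (180° − 152.9°) = 86.80° from the x-axis; with |FB| = 36.5, B = F + 36.5·(cos 86.80°, sin 86.80°) = (17.12, 62.26). The perpendicularity gives BC at right angles to FB; with |BC| = 15.7 on the right of FB, C = B + 15.7·(0.9984, -0.05582) = (32.80, 61.38). Then |TC| = |C − T| = 69.60.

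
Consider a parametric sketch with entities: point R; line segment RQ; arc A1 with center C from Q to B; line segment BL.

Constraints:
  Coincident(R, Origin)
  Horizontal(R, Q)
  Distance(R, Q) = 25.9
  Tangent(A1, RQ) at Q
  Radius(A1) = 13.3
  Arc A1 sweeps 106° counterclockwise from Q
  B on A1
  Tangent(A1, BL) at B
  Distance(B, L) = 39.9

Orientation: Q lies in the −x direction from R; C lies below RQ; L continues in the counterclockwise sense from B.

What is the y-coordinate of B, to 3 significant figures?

-17.0

R is at the origin; RQ is horizontal with |RQ| = 25.9 and Q on the −x side, so Q = (-25.9, 0.00). Since A1 is tangent to RQ there, CQ ⟂ RQ, so C = Q + (0, -13.3) = (-25.9, -13.3). On A1, Q sits at bearing 90° from C; a 106° counterclockwise sweep puts B at bearing 196°, so B = C + 13.3·(cos 196°, sin 196°) = (-38.7, -17.0). So B.y = -17.0.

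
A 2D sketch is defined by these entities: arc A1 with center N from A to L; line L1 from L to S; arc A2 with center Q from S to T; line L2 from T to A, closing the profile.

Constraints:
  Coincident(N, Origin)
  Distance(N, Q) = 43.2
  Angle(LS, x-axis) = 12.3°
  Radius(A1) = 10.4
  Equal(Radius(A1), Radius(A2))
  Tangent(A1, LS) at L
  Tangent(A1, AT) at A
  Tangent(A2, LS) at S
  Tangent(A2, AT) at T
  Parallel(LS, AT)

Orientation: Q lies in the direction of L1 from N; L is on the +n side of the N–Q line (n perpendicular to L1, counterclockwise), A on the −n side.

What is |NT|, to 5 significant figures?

44.434

Tangency of A1 to both parallel lines with radius 10.4 puts L and A at N ± 10.4·n: L = (-2.2155, 10.161), A = (2.2155, -10.161). Equal radii place S and T the same way about Q: S = Q + 10.4·n = (39.993, 19.364), T = Q − 10.4·n = (44.424, -0.95836). Then |NT| = |T − N| = 44.434.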